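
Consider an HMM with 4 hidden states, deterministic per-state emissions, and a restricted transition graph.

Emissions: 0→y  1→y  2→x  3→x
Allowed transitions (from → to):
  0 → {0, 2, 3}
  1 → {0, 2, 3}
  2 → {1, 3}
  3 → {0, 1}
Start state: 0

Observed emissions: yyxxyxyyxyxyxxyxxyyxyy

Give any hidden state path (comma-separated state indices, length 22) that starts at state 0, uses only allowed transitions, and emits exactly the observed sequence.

  [0] y  {0,1}  => 0  start
  [1] y  {0,1}  => 0  0->0 ok
  [2] x  {2,3}  => 2  0->2 ok
  [3] x  {2,3}  => 3  2->3 ok
  [4] y  {0,1}  => 1  3->1 ok
  [5] x  {2,3}  => 3  1->3 ok
  [6] y  {0,1}  => 1  3->1 ok
  [7] y  {0,1}  => 0  1->0 ok
  [8] x  {2,3}  => 3  0->3 ok
  [9] y  {0,1}  => 1  3->1 ok
  [10] x  {2,3}  => 2  1->2 ok
  [11] y  {0,1}  => 1  2->1 ok
  [12] x  {2,3}  => 2  1->2 ok
  [13] x  {2,3}  => 3  2->3 ok
  [14] y  {0,1}  => 1  3->1 ok
  [15] x  {2,3}  => 2  1->2 ok
  [16] x  {2,3}  => 3  2->3 ok
  [17] y  {0,1}  => 0  3->0 ok
  [18] y  {0,1}  => 0  0->0 ok
  [19] x  {2,3}  => 3  0->3 ok
  [20] y  {0,1}  => 0  3->0 ok
  [21] y  {0,1}  => 0  0->0 ok

0,0,2,3,1,3,1,0,3,1,2,1,2,3,1,2,3,0,0,3,0,0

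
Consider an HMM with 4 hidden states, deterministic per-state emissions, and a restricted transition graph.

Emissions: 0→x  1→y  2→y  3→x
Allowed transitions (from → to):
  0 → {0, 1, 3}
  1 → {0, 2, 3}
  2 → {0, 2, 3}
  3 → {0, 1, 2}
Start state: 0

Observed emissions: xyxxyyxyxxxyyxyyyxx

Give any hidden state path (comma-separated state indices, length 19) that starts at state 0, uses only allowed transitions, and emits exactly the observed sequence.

  pos 0: x in {0,3}, choose 0; start
  pos 1: y in {1,2}, choose 1; 0->1 ok
  pos 2: x in {0,3}, choose 0; 1->0 ok
  pos 3: x in {0,3}, choose 3; 0->3 ok
  pos 4: y in {1,2}, choose 1; 3->1 ok
  pos 5: y in {1,2}, choose 2; 1->2 ok
  pos 6: x in {0,3}, choose 3; 2->3 ok
  pos 7: y in {1,2}, choose 1; 3->1 ok
  pos 8: x in {0,3}, choose 0; 1->0 ok
  pos 9: x in {0,3}, choose 3; 0->3 ok
  pos 10: x in {0,3}, choose 0; 3->0 ok
  pos 11: y in {1,2}, choose 1; 0->1 ok
  pos 12: y in {1,2}, choose 2; 1->2 ok
  pos 13: x in {0,3}, choose 3; 2->3 ok
  pos 14: y in {1,2}, choose 1; 3->1 ok
  pos 15: y in {1,2}, choose 2; 1->2 ok
  pos 16: y in {1,2}, choose 2; 2->2 ok
  pos 17: x in {0,3}, choose 3; 2->3 ok
  pos 18: x in {0,3}, choose 0; 3->0 ok

0,1,0,3,1,2,3,1,0,3,0,1,2,3,1,2,2,3,0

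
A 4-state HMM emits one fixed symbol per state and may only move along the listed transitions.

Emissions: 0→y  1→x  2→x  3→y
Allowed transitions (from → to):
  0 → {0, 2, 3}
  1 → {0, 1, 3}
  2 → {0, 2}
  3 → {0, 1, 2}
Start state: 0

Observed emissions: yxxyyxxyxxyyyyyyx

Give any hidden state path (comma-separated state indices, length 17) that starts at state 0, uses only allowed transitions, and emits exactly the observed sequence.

  [0] y  {0,3}  => 0  start
  [1] x  {1,2}  => 2  0->2 ok
  [2] x  {1,2}  => 2  2->2 ok
  [3] y  {0,3}  => 0  2->0 ok
  [4] y  {0,3}  => 3  0->3 ok
  [5] x  {1,2}  => 1  3->1 ok
  [6] x  {1,2}  => 1  1->1 ok
  [7] y  {0,3}  => 0  1->0 ok
  [8] x  {1,2}  => 2  0->2 ok
  [9] x  {1,2}  => 2  2->2 ok
  [10] y  {0,3}  => 0  2->0 ok
  [11] y  {0,3}  => 0  0->0 ok
  [12] y  {0,3}  => 3  0->3 ok
  [13] y  {0,3}  => 0  3->0 ok
  [14] y  {0,3}  => 0  0->0 ok
  [15] y  {0,3}  => 3  0->3 ok
  [16] x  {1,2}  => 1  3->1 ok

0,2,2,0,3,1,1,0,2,2,0,0,3,0,0,3,1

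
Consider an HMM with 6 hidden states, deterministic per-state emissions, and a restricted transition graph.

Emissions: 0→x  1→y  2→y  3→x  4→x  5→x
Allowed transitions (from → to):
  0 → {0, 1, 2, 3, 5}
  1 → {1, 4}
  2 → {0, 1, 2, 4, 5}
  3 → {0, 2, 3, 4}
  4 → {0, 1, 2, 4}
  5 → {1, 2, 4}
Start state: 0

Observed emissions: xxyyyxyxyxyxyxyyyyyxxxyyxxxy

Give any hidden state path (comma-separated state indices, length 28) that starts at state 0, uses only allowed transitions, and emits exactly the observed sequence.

0,3,2,2,1,4,1,4,2,5,2,4,1,4,2,1,1,1,1,4,4,4,2,1,4,0,5,1

  [0] x  {0,3,4,5}  => 0  start
  [1] x  {0,3,4,5}  => 3  0->3 ok
  [2] y  {1,2}  => 2  3->2 ok
  [3] y  {1,2}  => 2  2->2 ok
  [4] y  {1,2}  => 1  2->1 ok
  [5] x  {0,3,4,5}  => 4  1->4 ok
  [6] y  {1,2}  => 1  4->1 ok
  [7] x  {0,3,4,5}  => 4  1->4 ok
  [8] y  {1,2}  => 2  4->2 ok
  [9] x  {0,3,4,5}  => 5  2->5 ok
  [10] y  {1,2}  => 2  5->2 ok
  [11] x  {0,3,4,5}  => 4  2->4 ok
  [12] y  {1,2}  => 1  4->1 ok
  [13] x  {0,3,4,5}  => 4  1->4 ok
  [14] y  {1,2}  => 2  4->2 ok
  [15] y  {1,2}  => 1  2->1 ok
  [16] y  {1,2}  => 1  1->1 ok
  [17] y  {1,2}  => 1  1->1 ok
  [18] y  {1,2}  => 1  1->1 ok
  [19] x  {0,3,4,5}  => 4  1->4 ok
  [20] x  {0,3,4,5}  => 4  4->4 ok
  [21] x  {0,3,4,5}  => 4  4->4 ok
  [22] y  {1,2}  => 2  4->2 ok
  [23] y  {1,2}  => 1  2->1 ok
  [24] x  {0,3,4,5}  => 4  1->4 ok
  [25] x  {0,3,4,5}  => 0  4->0 ok
  [26] x  {0,3,4,5}  => 5  0->5 ok
  [27] y  {1,2}  => 1  5->1 ok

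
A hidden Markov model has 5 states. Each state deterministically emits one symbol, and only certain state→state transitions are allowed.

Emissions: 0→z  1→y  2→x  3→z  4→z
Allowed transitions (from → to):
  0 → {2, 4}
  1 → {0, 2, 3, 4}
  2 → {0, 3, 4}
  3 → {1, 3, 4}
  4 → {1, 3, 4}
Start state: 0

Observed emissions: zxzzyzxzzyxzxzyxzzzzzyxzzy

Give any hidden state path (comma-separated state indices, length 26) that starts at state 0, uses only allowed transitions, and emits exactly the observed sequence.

0,2,3,4,1,0,2,0,4,1,2,0,2,4,1,2,4,3,4,3,4,1,2,4,3,1

  0: obs=z cand={0,3,4} pick 0 [start]
  1: obs=x cand={2} pick 2 [0->2 ok]
  2: obs=z cand={0,3,4} pick 3 [2->3 ok]
  3: obs=z cand={0,3,4} pick 4 [3->4 ok]
  4: obs=y cand={1} pick 1 [4->1 ok]
  5: obs=z cand={0,3,4} pick 0 [1->0 ok]
  6: obs=x cand={2} pick 2 [0->2 ok]
  7: obs=z cand={0,3,4} pick 0 [2->0 ok]
  8: obs=z cand={0,3,4} pick 4 [0->4 ok]
  9: obs=y cand={1} pick 1 [4->1 ok]
  10: obs=x cand={2} pick 2 [1->2 ok]
  11: obs=z cand={0,3,4} pick 0 [2->0 ok]
  12: obs=x cand={2} pick 2 [0->2 ok]
  13: obs=z cand={0,3,4} pick 4 [2->4 ok]
  14: obs=y cand={1} pick 1 [4->1 ok]
  15: obs=x cand={2} pick 2 [1->2 ok]
  16: obs=z cand={0,3,4} pick 4 [2->4 ok]
  17: obs=z cand={0,3,4} pick 3 [4->3 ok]
  18: obs=z cand={0,3,4} pick 4 [3->4 ok]
  19: obs=z cand={0,3,4} pick 3 [4->3 ok]
  20: obs=z cand={0,3,4} pick 4 [3->4 ok]
  21: obs=y cand={1} pick 1 [4->1 ok]
  22: obs=x cand={2} pick 2 [1->2 ok]
  23: obs=z cand={0,3,4} pick 4 [2->4 ok]
  24: obs=z cand={0,3,4} pick 3 [4->3 ok]
  25: obs=y cand={1} pick 1 [3->1 ok]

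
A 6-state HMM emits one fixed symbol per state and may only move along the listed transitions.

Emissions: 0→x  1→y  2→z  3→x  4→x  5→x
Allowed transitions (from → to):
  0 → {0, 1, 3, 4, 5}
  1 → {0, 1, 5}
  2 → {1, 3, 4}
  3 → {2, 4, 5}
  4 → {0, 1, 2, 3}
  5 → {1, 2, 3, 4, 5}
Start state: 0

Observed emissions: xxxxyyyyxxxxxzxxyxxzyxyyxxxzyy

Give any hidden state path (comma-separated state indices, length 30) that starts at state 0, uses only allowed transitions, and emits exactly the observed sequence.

0,0,4,0,1,1,1,1,5,3,4,0,3,2,4,0,1,5,3,2,1,5,1,1,0,0,4,2,1,1

  pos 0: x in {0,3,4,5}, choose 0; start
  pos 1: x in {0,3,4,5}, choose 0; 0->0 ok
  pos 2: x in {0,3,4,5}, choose 4; 0->4 ok
  pos 3: x in {0,3,4,5}, choose 0; 4->0 ok
  pos 4: y in {1}, choose 1; 0->1 ok
  pos 5: y in {1}, choose 1; 1->1 ok
  pos 6: y in {1}, choose 1; 1->1 ok
  pos 7: y in {1}, choose 1; 1->1 ok
  pos 8: x in {0,3,4,5}, choose 5; 1->5 ok
  pos 9: x in {0,3,4,5}, choose 3; 5->3 ok
  pos 10: x in {0,3,4,5}, choose 4; 3->4 ok
  pos 11: x in {0,3,4,5}, choose 0; 4->0 ok
  pos 12: x in {0,3,4,5}, choose 3; 0->3 ok
  pos 13: z in {2}, choose 2; 3->2 ok
  pos 14: x in {0,3,4,5}, choose 4; 2->4 ok
  pos 15: x in {0,3,4,5}, choose 0; 4->0 ok
  pos 16: y in {1}, choose 1; 0->1 ok
  pos 17: x in {0,3,4,5}, choose 5; 1->5 ok
  pos 18: x in {0,3,4,5}, choose 3; 5->3 ok
  pos 19: z in {2}, choose 2; 3->2 ok
  pos 20: y in {1}, choose 1; 2->1 ok
  pos 21: x in {0,3,4,5}, choose 5; 1->5 ok
  pos 22: y in {1}, choose 1; 5->1 ok
  pos 23: y in {1}, choose 1; 1->1 ok
  pos 24: x in {0,3,4,5}, choose 0; 1->0 ok
  pos 25: x in {0,3,4,5}, choose 0; 0->0 ok
  pos 26: x in {0,3,4,5}, choose 4; 0->4 ok
  pos 27: z in {2}, choose 2; 4->2 ok
  pos 28: y in {1}, choose 1; 2->1 ok
  pos 29: y in {1}, choose 1; 1->1 ok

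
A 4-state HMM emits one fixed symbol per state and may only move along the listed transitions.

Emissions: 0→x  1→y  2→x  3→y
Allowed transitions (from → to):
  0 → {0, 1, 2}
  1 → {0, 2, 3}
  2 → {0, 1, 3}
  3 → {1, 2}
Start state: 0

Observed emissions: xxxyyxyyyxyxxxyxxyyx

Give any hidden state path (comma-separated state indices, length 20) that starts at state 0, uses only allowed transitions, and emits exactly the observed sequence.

  t0 'x' -> {0,2}, take 0 (start)
  t1 'x' -> {0,2}, take 0 (0->0 ok)
  t2 'x' -> {0,2}, take 0 (0->0 ok)
  t3 'y' -> {1,3}, take 1 (0->1 ok)
  t4 'y' -> {1,3}, take 3 (1->3 ok)
  t5 'x' -> {0,2}, take 2 (3->2 ok)
  t6 'y' -> {1,3}, take 1 (2->1 ok)
  t7 'y' -> {1,3}, take 3 (1->3 ok)
  t8 'y' -> {1,3}, take 1 (3->1 ok)
  t9 'x' -> {0,2}, take 2 (1->2 ok)
  t10 'y' -> {1,3}, take 3 (2->3 ok)
  t11 'x' -> {0,2}, take 2 (3->2 ok)
  t12 'x' -> {0,2}, take 0 (2->0 ok)
  t13 'x' -> {0,2}, take 2 (0->2 ok)
  t14 'y' -> {1,3}, take 1 (2->1 ok)
  t15 'x' -> {0,2}, take 0 (1->0 ok)
  t16 'x' -> {0,2}, take 2 (0->2 ok)
  t17 'y' -> {1,3}, take 3 (2->3 ok)
  t18 'y' -> {1,3}, take 1 (3->1 ok)
  t19 'x' -> {0,2}, take 2 (1->2 ok)

0,0,0,1,3,2,1,3,1,2,3,2,0,2,1,0,2,3,1,2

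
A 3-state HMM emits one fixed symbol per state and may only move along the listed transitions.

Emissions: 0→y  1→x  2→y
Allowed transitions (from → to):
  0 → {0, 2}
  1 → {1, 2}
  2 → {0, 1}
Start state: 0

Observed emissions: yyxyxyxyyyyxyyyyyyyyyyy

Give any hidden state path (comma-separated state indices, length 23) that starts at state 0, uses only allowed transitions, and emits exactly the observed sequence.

0,2,1,2,1,2,1,2,0,0,2,1,2,0,2,0,2,0,2,0,0,2,0

  t0 'y' -> {0,2}, take 0 (start)
  t1 'y' -> {0,2}, take 2 (0->2 ok)
  t2 'x' -> {1}, take 1 (2->1 ok)
  t3 'y' -> {0,2}, take 2 (1->2 ok)
  t4 'x' -> {1}, take 1 (2->1 ok)
  t5 'y' -> {0,2}, take 2 (1->2 ok)
  t6 'x' -> {1}, take 1 (2->1 ok)
  t7 'y' -> {0,2}, take 2 (1->2 ok)
  t8 'y' -> {0,2}, take 0 (2->0 ok)
  t9 'y' -> {0,2}, take 0 (0->0 ok)
  t10 'y' -> {0,2}, take 2 (0->2 ok)
  t11 'x' -> {1}, take 1 (2->1 ok)
  t12 'y' -> {0,2}, take 2 (1->2 ok)
  t13 'y' -> {0,2}, take 0 (2->0 ok)
  t14 'y' -> {0,2}, take 2 (0->2 ok)
  t15 'y' -> {0,2}, take 0 (2->0 ok)
  t16 'y' -> {0,2}, take 2 (0->2 ok)
  t17 'y' -> {0,2}, take 0 (2->0 ok)
  t18 'y' -> {0,2}, take 2 (0->2 ok)
  t19 'y' -> {0,2}, take 0 (2->0 ok)
  t20 'y' -> {0,2}, take 0 (0->0 ok)
  t21 'y' -> {0,2}, take 2 (0->2 ok)
  t22 'y' -> {0,2}, take 0 (2->0 ok)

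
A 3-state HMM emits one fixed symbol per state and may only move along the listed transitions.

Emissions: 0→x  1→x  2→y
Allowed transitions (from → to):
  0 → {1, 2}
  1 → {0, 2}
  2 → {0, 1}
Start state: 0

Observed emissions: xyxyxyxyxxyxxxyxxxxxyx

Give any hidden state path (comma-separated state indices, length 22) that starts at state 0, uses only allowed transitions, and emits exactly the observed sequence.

  [0] x  {0,1}  => 0  start
  [1] y  {2}  => 2  0->2 ok
  [2] x  {0,1}  => 1  2->1 ok
  [3] y  {2}  => 2  1->2 ok
  [4] x  {0,1}  => 0  2->0 ok
  [5] y  {2}  => 2  0->2 ok
  [6] x  {0,1}  => 0  2->0 ok
  [7] y  {2}  => 2  0->2 ok
  [8] x  {0,1}  => 0  2->0 ok
  [9] x  {0,1}  => 1  0->1 ok
  [10] y  {2}  => 2  1->2 ok
  [11] x  {0,1}  => 1  2->1 ok
  [12] x  {0,1}  => 0  1->0 ok
  [13] x  {0,1}  => 1  0->1 ok
  [14] y  {2}  => 2  1->2 ok
  [15] x  {0,1}  => 0  2->0 ok
  [16] x  {0,1}  => 1  0->1 ok
  [17] x  {0,1}  => 0  1->0 ok
  [18] x  {0,1}  => 1  0->1 ok
  [19] x  {0,1}  => 0  1->0 ok
  [20] y  {2}  => 2  0->2 ok
  [21] x  {0,1}  => 0  2->0 ok

0,2,1,2,0,2,0,2,0,1,2,1,0,1,2,0,1,0,1,0,2,0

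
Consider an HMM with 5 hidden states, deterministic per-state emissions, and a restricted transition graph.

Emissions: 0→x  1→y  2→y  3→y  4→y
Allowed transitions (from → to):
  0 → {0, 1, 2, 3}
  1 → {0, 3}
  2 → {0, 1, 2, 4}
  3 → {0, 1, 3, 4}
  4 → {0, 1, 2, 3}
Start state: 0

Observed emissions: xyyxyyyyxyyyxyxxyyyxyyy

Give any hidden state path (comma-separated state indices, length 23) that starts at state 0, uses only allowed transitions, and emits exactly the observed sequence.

0,2,1,0,2,1,3,1,0,3,3,1,0,1,0,0,1,3,1,0,1,3,1

  [0] x  {0}  => 0  start
  [1] y  {1,2,3,4}  => 2  0->2 ok
  [2] y  {1,2,3,4}  => 1  2->1 ok
  [3] x  {0}  => 0  1->0 ok
  [4] y  {1,2,3,4}  => 2  0->2 ok
  [5] y  {1,2,3,4}  => 1  2->1 ok
  [6] y  {1,2,3,4}  => 3  1->3 ok
  [7] y  {1,2,3,4}  => 1  3->1 ok
  [8] x  {0}  => 0  1->0 ok
  [9] y  {1,2,3,4}  => 3  0->3 ok
  [10] y  {1,2,3,4}  => 3  3->3 ok
  [11] y  {1,2,3,4}  => 1  3->1 ok
  [12] x  {0}  => 0  1->0 ok
  [13] y  {1,2,3,4}  => 1  0->1 ok
  [14] x  {0}  => 0  1->0 ok
  [15] x  {0}  => 0  0->0 ok
  [16] y  {1,2,3,4}  => 1  0->1 ok
  [17] y  {1,2,3,4}  => 3  1->3 ok
  [18] y  {1,2,3,4}  => 1  3->1 ok
  [19] x  {0}  => 0  1->0 ok
  [20] y  {1,2,3,4}  => 1  0->1 ok
  [21] y  {1,2,3,4}  => 3  1->3 ok
  [22] y  {1,2,3,4}  => 1  3->1 ok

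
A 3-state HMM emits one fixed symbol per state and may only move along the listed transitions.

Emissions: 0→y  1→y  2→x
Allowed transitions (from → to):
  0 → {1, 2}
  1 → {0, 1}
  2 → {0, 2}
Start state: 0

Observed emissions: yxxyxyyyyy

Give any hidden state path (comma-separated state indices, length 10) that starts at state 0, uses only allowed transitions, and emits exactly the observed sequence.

  pos 0: y in {0,1}, choose 0; start
  pos 1: x in {2}, choose 2; 0->2 ok
  pos 2: x in {2}, choose 2; 2->2 ok
  pos 3: y in {0,1}, choose 0; 2->0 ok
  pos 4: x in {2}, choose 2; 0->2 ok
  pos 5: y in {0,1}, choose 0; 2->0 ok
  pos 6: y in {0,1}, choose 1; 0->1 ok
  pos 7: y in {0,1}, choose 1; 1->1 ok
  pos 8: y in {0,1}, choose 1; 1->1 ok
  pos 9: y in {0,1}, choose 0; 1->0 ok

0,2,2,0,2,0,1,1,1,0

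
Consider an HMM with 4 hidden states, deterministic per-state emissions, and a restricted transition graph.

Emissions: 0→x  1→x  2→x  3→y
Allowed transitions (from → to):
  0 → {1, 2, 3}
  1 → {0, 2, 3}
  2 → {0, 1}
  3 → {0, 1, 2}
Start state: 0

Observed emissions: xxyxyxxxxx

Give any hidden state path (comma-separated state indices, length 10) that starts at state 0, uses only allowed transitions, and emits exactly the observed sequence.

0,1,3,0,3,1,2,1,2,1

  pos 0: x in {0,1,2}, choose 0; start
  pos 1: x in {0,1,2}, choose 1; 0->1 ok
  pos 2: y in {3}, choose 3; 1->3 ok
  pos 3: x in {0,1,2}, choose 0; 3->0 ok
  pos 4: y in {3}, choose 3; 0->3 ok
  pos 5: x in {0,1,2}, choose 1; 3->1 ok
  pos 6: x in {0,1,2}, choose 2; 1->2 ok
  pos 7: x in {0,1,2}, choose 1; 2->1 ok
  pos 8: x in {0,1,2}, choose 2; 1->2 ok
  pos 9: x in {0,1,2}, choose 1; 2->1 ok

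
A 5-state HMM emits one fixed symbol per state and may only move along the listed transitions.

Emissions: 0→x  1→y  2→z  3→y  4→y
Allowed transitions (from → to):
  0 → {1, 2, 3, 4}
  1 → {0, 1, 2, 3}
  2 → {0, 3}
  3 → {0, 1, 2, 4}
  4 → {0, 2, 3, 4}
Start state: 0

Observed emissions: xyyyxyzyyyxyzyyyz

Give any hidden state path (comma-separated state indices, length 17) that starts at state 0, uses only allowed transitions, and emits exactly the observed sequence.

  0: obs=x cand={0} pick 0 [start]
  1: obs=y cand={1,3,4} pick 4 [0->4 ok]
  2: obs=y cand={1,3,4} pick 4 [4->4 ok]
  3: obs=y cand={1,3,4} pick 4 [4->4 ok]
  4: obs=x cand={0} pick 0 [4->0 ok]
  5: obs=y cand={1,3,4} pick 3 [0->3 ok]
  6: obs=z cand={2} pick 2 [3->2 ok]
  7: obs=y cand={1,3,4} pick 3 [2->3 ok]
  8: obs=y cand={1,3,4} pick 1 [3->1 ok]
  9: obs=y cand={1,3,4} pick 3 [1->3 ok]
  10: obs=x cand={0} pick 0 [3->0 ok]
  11: obs=y cand={1,3,4} pick 4 [0->4 ok]
  12: obs=z cand={2} pick 2 [4->2 ok]
  13: obs=y cand={1,3,4} pick 3 [2->3 ok]
  14: obs=y cand={1,3,4} pick 1 [3->1 ok]
  15: obs=y cand={1,3,4} pick 1 [1->1 ok]
  16: obs=z cand={2} pick 2 [1->2 ok]

0,4,4,4,0,3,2,3,1,3,0,4,2,3,1,1,2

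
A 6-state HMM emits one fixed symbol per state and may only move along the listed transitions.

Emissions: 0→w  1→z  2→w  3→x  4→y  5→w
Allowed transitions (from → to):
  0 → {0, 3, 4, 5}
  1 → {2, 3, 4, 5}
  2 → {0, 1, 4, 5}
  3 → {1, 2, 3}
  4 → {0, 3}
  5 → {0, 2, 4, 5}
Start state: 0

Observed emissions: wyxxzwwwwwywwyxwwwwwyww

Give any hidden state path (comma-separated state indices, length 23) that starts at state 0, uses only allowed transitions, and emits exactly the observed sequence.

0,4,3,3,1,5,2,5,5,0,4,0,5,4,3,2,0,5,0,5,4,0,5

  pos 0: w in {0,2,5}, choose 0; start
  pos 1: y in {4}, choose 4; 0->4 ok
  pos 2: x in {3}, choose 3; 4->3 ok
  pos 3: x in {3}, choose 3; 3->3 ok
  pos 4: z in {1}, choose 1; 3->1 ok
  pos 5: w in {0,2,5}, choose 5; 1->5 ok
  pos 6: w in {0,2,5}, choose 2; 5->2 ok
  pos 7: w in {0,2,5}, choose 5; 2->5 ok
  pos 8: w in {0,2,5}, choose 5; 5->5 ok
  pos 9: w in {0,2,5}, choose 0; 5->0 ok
  pos 10: y in {4}, choose 4; 0->4 ok
  pos 11: w in {0,2,5}, choose 0; 4->0 ok
  pos 12: w in {0,2,5}, choose 5; 0->5 ok
  pos 13: y in {4}, choose 4; 5->4 ok
  pos 14: x in {3}, choose 3; 4->3 ok
  pos 15: w in {0,2,5}, choose 2; 3->2 ok
  pos 16: w in {0,2,5}, choose 0; 2->0 ok
  pos 17: w in {0,2,5}, choose 5; 0->5 ok
  pos 18: w in {0,2,5}, choose 0; 5->0 ok
  pos 19: w in {0,2,5}, choose 5; 0->5 ok
  pos 20: y in {4}, choose 4; 5->4 ok
  pos 21: w in {0,2,5}, choose 0; 4->0 ok
  pos 22: w in {0,2,5}, choose 5; 0->5 ok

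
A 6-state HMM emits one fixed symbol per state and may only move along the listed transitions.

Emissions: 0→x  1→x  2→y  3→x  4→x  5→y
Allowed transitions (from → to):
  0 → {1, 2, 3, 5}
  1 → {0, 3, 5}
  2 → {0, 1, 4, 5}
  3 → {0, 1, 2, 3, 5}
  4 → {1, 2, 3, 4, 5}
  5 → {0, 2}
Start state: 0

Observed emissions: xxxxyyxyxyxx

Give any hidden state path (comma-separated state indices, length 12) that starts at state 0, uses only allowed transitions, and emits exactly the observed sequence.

  pos 0: x in {0,1,3,4}, choose 0; start
  pos 1: x in {0,1,3,4}, choose 3; 0->3 ok
  pos 2: x in {0,1,3,4}, choose 1; 3->1 ok
  pos 3: x in {0,1,3,4}, choose 0; 1->0 ok
  pos 4: y in {2,5}, choose 5; 0->5 ok
  pos 5: y in {2,5}, choose 2; 5->2 ok
  pos 6: x in {0,1,3,4}, choose 4; 2->4 ok
  pos 7: y in {2,5}, choose 5; 4->5 ok
  pos 8: x in {0,1,3,4}, choose 0; 5->0 ok
  pos 9: y in {2,5}, choose 2; 0->2 ok
  pos 10: x in {0,1,3,4}, choose 4; 2->4 ok
  pos 11: x in {0,1,3,4}, choose 4; 4->4 ok

0,3,1,0,5,2,4,5,0,2,4,4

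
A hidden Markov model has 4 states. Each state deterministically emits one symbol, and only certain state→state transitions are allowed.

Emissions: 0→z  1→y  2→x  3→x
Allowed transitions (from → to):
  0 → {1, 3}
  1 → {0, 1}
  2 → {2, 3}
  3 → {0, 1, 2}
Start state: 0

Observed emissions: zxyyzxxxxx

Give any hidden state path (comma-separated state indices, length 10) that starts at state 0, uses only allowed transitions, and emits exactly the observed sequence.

  pos 0: z in {0}, choose 0; start
  pos 1: x in {2,3}, choose 3; 0->3 ok
  pos 2: y in {1}, choose 1; 3->1 ok
  pos 3: y in {1}, choose 1; 1->1 ok
  pos 4: z in {0}, choose 0; 1->0 ok
  pos 5: x in {2,3}, choose 3; 0->3 ok
  pos 6: x in {2,3}, choose 2; 3->2 ok
  pos 7: x in {2,3}, choose 2; 2->2 ok
  pos 8: x in {2,3}, choose 2; 2->2 ok
  pos 9: x in {2,3}, choose 2; 2->2 ok

0,3,1,1,0,3,2,2,2,2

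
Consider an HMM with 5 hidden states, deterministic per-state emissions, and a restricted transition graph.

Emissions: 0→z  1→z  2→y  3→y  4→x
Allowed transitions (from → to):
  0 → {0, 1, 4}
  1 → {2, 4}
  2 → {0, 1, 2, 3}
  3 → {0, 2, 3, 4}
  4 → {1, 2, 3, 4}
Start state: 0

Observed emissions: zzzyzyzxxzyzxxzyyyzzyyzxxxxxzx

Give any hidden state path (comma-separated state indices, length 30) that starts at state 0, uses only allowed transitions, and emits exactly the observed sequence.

  pos 0: z in {0,1}, choose 0; start
  pos 1: z in {0,1}, choose 0; 0->0 ok
  pos 2: z in {0,1}, choose 1; 0->1 ok
  pos 3: y in {2,3}, choose 2; 1->2 ok
  pos 4: z in {0,1}, choose 1; 2->1 ok
  pos 5: y in {2,3}, choose 2; 1->2 ok
  pos 6: z in {0,1}, choose 1; 2->1 ok
  pos 7: x in {4}, choose 4; 1->4 ok
  pos 8: x in {4}, choose 4; 4->4 ok
  pos 9: z in {0,1}, choose 1; 4->1 ok
  pos 10: y in {2,3}, choose 2; 1->2 ok
  pos 11: z in {0,1}, choose 1; 2->1 ok
  pos 12: x in {4}, choose 4; 1->4 ok
  pos 13: x in {4}, choose 4; 4->4 ok
  pos 14: z in {0,1}, choose 1; 4->1 ok
  pos 15: y in {2,3}, choose 2; 1->2 ok
  pos 16: y in {2,3}, choose 2; 2->2 ok
  pos 17: y in {2,3}, choose 2; 2->2 ok
  pos 18: z in {0,1}, choose 0; 2->0 ok
  pos 19: z in {0,1}, choose 1; 0->1 ok
  pos 20: y in {2,3}, choose 2; 1->2 ok
  pos 21: y in {2,3}, choose 2; 2->2 ok
  pos 22: z in {0,1}, choose 1; 2->1 ok
  pos 23: x in {4}, choose 4; 1->4 ok
  pos 24: x in {4}, choose 4; 4->4 ok
  pos 25: x in {4}, choose 4; 4->4 ok
  pos 26: x in {4}, choose 4; 4->4 ok
  pos 27: x in {4}, choose 4; 4->4 ok
  pos 28: z in {0,1}, choose 1; 4->1 ok
  pos 29: x in {4}, choose 4; 1->4 ok

0,0,1,2,1,2,1,4,4,1,2,1,4,4,1,2,2,2,0,1,2,2,1,4,4,4,4,4,1,4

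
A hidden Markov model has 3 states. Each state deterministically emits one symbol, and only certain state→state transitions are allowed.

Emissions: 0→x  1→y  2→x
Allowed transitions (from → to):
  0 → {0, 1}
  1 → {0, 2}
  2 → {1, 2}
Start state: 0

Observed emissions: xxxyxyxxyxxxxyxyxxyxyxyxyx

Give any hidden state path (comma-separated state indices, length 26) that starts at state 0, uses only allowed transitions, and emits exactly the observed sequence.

  0: obs=x cand={0,2} pick 0 [start]
  1: obs=x cand={0,2} pick 0 [0->0 ok]
  2: obs=x cand={0,2} pick 0 [0->0 ok]
  3: obs=y cand={1} pick 1 [0->1 ok]
  4: obs=x cand={0,2} pick 0 [1->0 ok]
  5: obs=y cand={1} pick 1 [0->1 ok]
  6: obs=x cand={0,2} pick 2 [1->2 ok]
  7: obs=x cand={0,2} pick 2 [2->2 ok]
  8: obs=y cand={1} pick 1 [2->1 ok]
  9: obs=x cand={0,2} pick 0 [1->0 ok]
  10: obs=x cand={0,2} pick 0 [0->0 ok]
  11: obs=x cand={0,2} pick 0 [0->0 ok]
  12: obs=x cand={0,2} pick 0 [0->0 ok]
  13: obs=y cand={1} pick 1 [0->1 ok]
  14: obs=x cand={0,2} pick 2 [1->2 ok]
  15: obs=y cand={1} pick 1 [2->1 ok]
  16: obs=x cand={0,2} pick 2 [1->2 ok]
  17: obs=x cand={0,2} pick 2 [2->2 ok]
  18: obs=y cand={1} pick 1 [2->1 ok]
  19: obs=x cand={0,2} pick 2 [1->2 ok]
  20: obs=y cand={1} pick 1 [2->1 ok]
  21: obs=x cand={0,2} pick 2 [1->2 ok]
  22: obs=y cand={1} pick 1 [2->1 ok]
  23: obs=x cand={0,2} pick 2 [1->2 ok]
  24: obs=y cand={1} pick 1 [2->1 ok]
  25: obs=x cand={0,2} pick 0 [1->0 ok]

0,0,0,1,0,1,2,2,1,0,0,0,0,1,2,1,2,2,1,2,1,2,1,2,1,0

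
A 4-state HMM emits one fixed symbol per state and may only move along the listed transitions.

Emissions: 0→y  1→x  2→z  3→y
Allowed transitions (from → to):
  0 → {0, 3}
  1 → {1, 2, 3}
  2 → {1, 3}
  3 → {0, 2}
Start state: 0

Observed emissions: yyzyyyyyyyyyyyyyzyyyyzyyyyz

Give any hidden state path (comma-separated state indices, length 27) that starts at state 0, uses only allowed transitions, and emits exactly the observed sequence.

0,3,2,3,0,0,3,0,0,3,0,3,0,0,0,3,2,3,0,0,3,2,3,0,0,3,2

  [0] y  {0,3}  => 0  start
  [1] y  {0,3}  => 3  0->3 ok
  [2] z  {2}  => 2  3->2 ok
  [3] y  {0,3}  => 3  2->3 ok
  [4] y  {0,3}  => 0  3->0 ok
  [5] y  {0,3}  => 0  0->0 ok
  [6] y  {0,3}  => 3  0->3 ok
  [7] y  {0,3}  => 0  3->0 ok
  [8] y  {0,3}  => 0  0->0 ok
  [9] y  {0,3}  => 3  0->3 ok
  [10] y  {0,3}  => 0  3->0 ok
  [11] y  {0,3}  => 3  0->3 ok
  [12] y  {0,3}  => 0  3->0 ok
  [13] y  {0,3}  => 0  0->0 ok
  [14] y  {0,3}  => 0  0->0 ok
  [15] y  {0,3}  => 3  0->3 ok
  [16] z  {2}  => 2  3->2 ok
  [17] y  {0,3}  => 3  2->3 ok
  [18] y  {0,3}  => 0  3->0 ok
  [19] y  {0,3}  => 0  0->0 ok
  [20] y  {0,3}  => 3  0->3 ok
  [21] z  {2}  => 2  3->2 ok
  [22] y  {0,3}  => 3  2->3 ok
  [23] y  {0,3}  => 0  3->0 ok
  [24] y  {0,3}  => 0  0->0 ok
  [25] y  {0,3}  => 3  0->3 ok
  [26] z  {2}  => 2  3->2 ok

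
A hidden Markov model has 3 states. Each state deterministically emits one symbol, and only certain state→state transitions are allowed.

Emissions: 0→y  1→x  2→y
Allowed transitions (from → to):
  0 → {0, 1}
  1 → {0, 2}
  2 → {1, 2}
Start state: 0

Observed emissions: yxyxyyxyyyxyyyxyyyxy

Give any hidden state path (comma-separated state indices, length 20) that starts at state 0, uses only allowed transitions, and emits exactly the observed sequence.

  t0 'y' -> {0,2}, take 0 (start)
  t1 'x' -> {1}, take 1 (0->1 ok)
  t2 'y' -> {0,2}, take 2 (1->2 ok)
  t3 'x' -> {1}, take 1 (2->1 ok)
  t4 'y' -> {0,2}, take 2 (1->2 ok)
  t5 'y' -> {0,2}, take 2 (2->2 ok)
  t6 'x' -> {1}, take 1 (2->1 ok)
  t7 'y' -> {0,2}, take 0 (1->0 ok)
  t8 'y' -> {0,2}, take 0 (0->0 ok)
  t9 'y' -> {0,2}, take 0 (0->0 ok)
  t10 'x' -> {1}, take 1 (0->1 ok)
  t11 'y' -> {0,2}, take 0 (1->0 ok)
  t12 'y' -> {0,2}, take 0 (0->0 ok)
  t13 'y' -> {0,2}, take 0 (0->0 ok)
  t14 'x' -> {1}, take 1 (0->1 ok)
  t15 'y' -> {0,2}, take 2 (1->2 ok)
  t16 'y' -> {0,2}, take 2 (2->2 ok)
  t17 'y' -> {0,2}, take 2 (2->2 ok)
  t18 'x' -> {1}, take 1 (2->1 ok)
  t19 'y' -> {0,2}, take 2 (1->2 ok)

0,1,2,1,2,2,1,0,0,0,1,0,0,0,1,2,2,2,1,2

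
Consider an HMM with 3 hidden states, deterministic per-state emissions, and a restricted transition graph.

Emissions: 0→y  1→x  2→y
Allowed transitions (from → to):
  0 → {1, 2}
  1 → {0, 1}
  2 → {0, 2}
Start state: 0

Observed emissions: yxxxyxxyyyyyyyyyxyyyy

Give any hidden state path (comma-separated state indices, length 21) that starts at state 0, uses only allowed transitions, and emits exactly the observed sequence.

0,1,1,1,0,1,1,0,2,2,2,2,2,2,2,0,1,0,2,0,2

  pos 0: y in {0,2}, choose 0; start
  pos 1: x in {1}, choose 1; 0->1 ok
  pos 2: x in {1}, choose 1; 1->1 ok
  pos 3: x in {1}, choose 1; 1->1 ok
  pos 4: y in {0,2}, choose 0; 1->0 ok
  pos 5: x in {1}, choose 1; 0->1 ok
  pos 6: x in {1}, choose 1; 1->1 ok
  pos 7: y in {0,2}, choose 0; 1->0 ok
  pos 8: y in {0,2}, choose 2; 0->2 ok
  pos 9: y in {0,2}, choose 2; 2->2 ok
  pos 10: y in {0,2}, choose 2; 2->2 ok
  pos 11: y in {0,2}, choose 2; 2->2 ok
  pos 12: y in {0,2}, choose 2; 2->2 ok
  pos 13: y in {0,2}, choose 2; 2->2 ok
  pos 14: y in {0,2}, choose 2; 2->2 ok
  pos 15: y in {0,2}, choose 0; 2->0 ok
  pos 16: x in {1}, choose 1; 0->1 ok
  pos 17: y in {0,2}, choose 0; 1->0 ok
  pos 18: y in {0,2}, choose 2; 0->2 ok
  pos 19: y in {0,2}, choose 0; 2->0 ok
  pos 20: y in {0,2}, choose 2; 0->2 ok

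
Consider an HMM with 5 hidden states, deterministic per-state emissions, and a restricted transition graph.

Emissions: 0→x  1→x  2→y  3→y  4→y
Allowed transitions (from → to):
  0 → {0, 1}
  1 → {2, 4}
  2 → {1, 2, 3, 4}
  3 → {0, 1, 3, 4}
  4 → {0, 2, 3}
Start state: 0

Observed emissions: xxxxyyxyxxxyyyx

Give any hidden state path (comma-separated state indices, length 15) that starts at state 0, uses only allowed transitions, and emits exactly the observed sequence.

  [0] x  {0,1}  => 0  start
  [1] x  {0,1}  => 0  0->0 ok
  [2] x  {0,1}  => 0  0->0 ok
  [3] x  {0,1}  => 1  0->1 ok
  [4] y  {2,3,4}  => 4  1->4 ok
  [5] y  {2,3,4}  => 2  4->2 ok
  [6] x  {0,1}  => 1  2->1 ok
  [7] y  {2,3,4}  => 4  1->4 ok
  [8] x  {0,1}  => 0  4->0 ok
  [9] x  {0,1}  => 0  0->0 ok
  [10] x  {0,1}  => 1  0->1 ok
  [11] y  {2,3,4}  => 4  1->4 ok
  [12] y  {2,3,4}  => 2  4->2 ok
  [13] y  {2,3,4}  => 2  2->2 ok
  [14] x  {0,1}  => 1  2->1 ok

0,0,0,1,4,2,1,4,0,0,1,4,2,2,1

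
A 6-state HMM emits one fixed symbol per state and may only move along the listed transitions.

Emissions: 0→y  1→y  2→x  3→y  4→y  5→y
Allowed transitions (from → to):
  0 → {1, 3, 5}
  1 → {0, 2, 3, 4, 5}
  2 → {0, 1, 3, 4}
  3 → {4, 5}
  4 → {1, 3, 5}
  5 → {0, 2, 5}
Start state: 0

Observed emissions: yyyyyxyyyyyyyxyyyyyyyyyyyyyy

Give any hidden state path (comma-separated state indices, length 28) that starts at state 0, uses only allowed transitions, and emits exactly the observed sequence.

0,5,0,3,5,2,4,5,5,5,5,5,5,2,4,3,4,1,4,3,4,5,5,5,5,0,1,0

  pos 0: y in {0,1,3,4,5}, choose 0; start
  pos 1: y in {0,1,3,4,5}, choose 5; 0->5 ok
  pos 2: y in {0,1,3,4,5}, choose 0; 5->0 ok
  pos 3: y in {0,1,3,4,5}, choose 3; 0->3 ok
  pos 4: y in {0,1,3,4,5}, choose 5; 3->5 ok
  pos 5: x in {2}, choose 2; 5->2 ok
  pos 6: y in {0,1,3,4,5}, choose 4; 2->4 ok
  pos 7: y in {0,1,3,4,5}, choose 5; 4->5 ok
  pos 8: y in {0,1,3,4,5}, choose 5; 5->5 ok
  pos 9: y in {0,1,3,4,5}, choose 5; 5->5 ok
  pos 10: y in {0,1,3,4,5}, choose 5; 5->5 ok
  pos 11: y in {0,1,3,4,5}, choose 5; 5->5 ok
  pos 12: y in {0,1,3,4,5}, choose 5; 5->5 ok
  pos 13: x in {2}, choose 2; 5->2 ok
  pos 14: y in {0,1,3,4,5}, choose 4; 2->4 ok
  pos 15: y in {0,1,3,4,5}, choose 3; 4->3 ok
  pos 16: y in {0,1,3,4,5}, choose 4; 3->4 ok
  pos 17: y in {0,1,3,4,5}, choose 1; 4->1 ok
  pos 18: y in {0,1,3,4,5}, choose 4; 1->4 ok
  pos 19: y in {0,1,3,4,5}, choose 3; 4->3 ok
  pos 20: y in {0,1,3,4,5}, choose 4; 3->4 ok
  pos 21: y in {0,1,3,4,5}, choose 5; 4->5 ok
  pos 22: y in {0,1,3,4,5}, choose 5; 5->5 ok
  pos 23: y in {0,1,3,4,5}, choose 5; 5->5 ok
  pos 24: y in {0,1,3,4,5}, choose 5; 5->5 ok
  pos 25: y in {0,1,3,4,5}, choose 0; 5->0 ok
  pos 26: y in {0,1,3,4,5}, choose 1; 0->1 ok
  pos 27: y in {0,1,3,4,5}, choose 0; 1->0 ok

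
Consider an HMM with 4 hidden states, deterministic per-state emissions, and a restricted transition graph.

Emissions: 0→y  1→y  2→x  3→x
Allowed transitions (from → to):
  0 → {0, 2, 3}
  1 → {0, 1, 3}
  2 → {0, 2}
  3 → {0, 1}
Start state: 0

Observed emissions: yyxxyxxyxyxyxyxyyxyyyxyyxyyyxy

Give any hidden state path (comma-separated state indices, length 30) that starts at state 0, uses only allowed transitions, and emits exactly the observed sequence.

  [0] y  {0,1}  => 0  start
  [1] y  {0,1}  => 0  0->0 ok
  [2] x  {2,3}  => 2  0->2 ok
  [3] x  {2,3}  => 2  2->2 ok
  [4] y  {0,1}  => 0  2->0 ok
  [5] x  {2,3}  => 2  0->2 ok
  [6] x  {2,3}  => 2  2->2 ok
  [7] y  {0,1}  => 0  2->0 ok
  [8] x  {2,3}  => 2  0->2 ok
  [9] y  {0,1}  => 0  2->0 ok
  [10] x  {2,3}  => 3  0->3 ok
  [11] y  {0,1}  => 0  3->0 ok
  [12] x  {2,3}  => 2  0->2 ok
  [13] y  {0,1}  => 0  2->0 ok
  [14] x  {2,3}  => 3  0->3 ok
  [15] y  {0,1}  => 0  3->0 ok
  [16] y  {0,1}  => 0  0->0 ok
  [17] x  {2,3}  => 3  0->3 ok
  [18] y  {0,1}  => 1  3->1 ok
  [19] y  {0,1}  => 0  1->0 ok
  [20] y  {0,1}  => 0  0->0 ok
  [21] x  {2,3}  => 3  0->3 ok
  [22] y  {0,1}  => 1  3->1 ok
  [23] y  {0,1}  => 0  1->0 ok
  [24] x  {2,3}  => 3  0->3 ok
  [25] y  {0,1}  => 1  3->1 ok
  [26] y  {0,1}  => 1  1->1 ok
  [27] y  {0,1}  => 1  1->1 ok
  [28] x  {2,3}  => 3  1->3 ok
  [29] y  {0,1}  => 1  3->1 ok

0,0,2,2,0,2,2,0,2,0,3,0,2,0,3,0,0,3,1,0,0,3,1,0,3,1,1,1,3,1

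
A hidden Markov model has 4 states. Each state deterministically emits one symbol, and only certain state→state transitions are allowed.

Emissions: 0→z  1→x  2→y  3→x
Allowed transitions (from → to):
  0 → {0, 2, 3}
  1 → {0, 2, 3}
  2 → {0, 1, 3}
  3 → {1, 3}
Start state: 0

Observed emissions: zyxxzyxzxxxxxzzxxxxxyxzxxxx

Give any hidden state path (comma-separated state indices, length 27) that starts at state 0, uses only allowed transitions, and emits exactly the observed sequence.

  pos 0: z in {0}, choose 0; start
  pos 1: y in {2}, choose 2; 0->2 ok
  pos 2: x in {1,3}, choose 3; 2->3 ok
  pos 3: x in {1,3}, choose 1; 3->1 ok
  pos 4: z in {0}, choose 0; 1->0 ok
  pos 5: y in {2}, choose 2; 0->2 ok
  pos 6: x in {1,3}, choose 1; 2->1 ok
  pos 7: z in {0}, choose 0; 1->0 ok
  pos 8: x in {1,3}, choose 3; 0->3 ok
  pos 9: x in {1,3}, choose 1; 3->1 ok
  pos 10: x in {1,3}, choose 3; 1->3 ok
  pos 11: x in {1,3}, choose 3; 3->3 ok
  pos 12: x in {1,3}, choose 1; 3->1 ok
  pos 13: z in {0}, choose 0; 1->0 ok
  pos 14: z in {0}, choose 0; 0->0 ok
  pos 15: x in {1,3}, choose 3; 0->3 ok
  pos 16: x in {1,3}, choose 3; 3->3 ok
  pos 17: x in {1,3}, choose 1; 3->1 ok
  pos 18: x in {1,3}, choose 3; 1->3 ok
  pos 19: x in {1,3}, choose 1; 3->1 ok
  pos 20: y in {2}, choose 2; 1->2 ok
  pos 21: x in {1,3}, choose 1; 2->1 ok
  pos 22: z in {0}, choose 0; 1->0 ok
  pos 23: x in {1,3}, choose 3; 0->3 ok
  pos 24: x in {1,3}, choose 3; 3->3 ok
  pos 25: x in {1,3}, choose 3; 3->3 ok
  pos 26: x in {1,3}, choose 3; 3->3 ok

0,2,3,1,0,2,1,0,3,1,3,3,1,0,0,3,3,1,3,1,2,1,0,3,3,3,3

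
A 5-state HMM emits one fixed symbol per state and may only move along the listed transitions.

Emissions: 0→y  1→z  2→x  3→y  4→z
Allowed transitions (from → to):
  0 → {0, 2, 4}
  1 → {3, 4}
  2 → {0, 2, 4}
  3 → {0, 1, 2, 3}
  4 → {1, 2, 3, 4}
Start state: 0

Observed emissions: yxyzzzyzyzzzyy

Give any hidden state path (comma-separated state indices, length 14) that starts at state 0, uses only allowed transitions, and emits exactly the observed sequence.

0,2,0,4,4,4,3,1,3,1,4,1,3,0

  0: obs=y cand={0,3} pick 0 [start]
  1: obs=x cand={2} pick 2 [0->2 ok]
  2: obs=y cand={0,3} pick 0 [2->0 ok]
  3: obs=z cand={1,4} pick 4 [0->4 ok]
  4: obs=z cand={1,4} pick 4 [4->4 ok]
  5: obs=z cand={1,4} pick 4 [4->4 ok]
  6: obs=y cand={0,3} pick 3 [4->3 ok]
  7: obs=z cand={1,4} pick 1 [3->1 ok]
  8: obs=y cand={0,3} pick 3 [1->3 ok]
  9: obs=z cand={1,4} pick 1 [3->1 ok]
  10: obs=z cand={1,4} pick 4 [1->4 ok]
  11: obs=z cand={1,4} pick 1 [4->1 ok]
  12: obs=y cand={0,3} pick 3 [1->3 ok]
  13: obs=y cand={0,3} pick 0 [3->0 ok]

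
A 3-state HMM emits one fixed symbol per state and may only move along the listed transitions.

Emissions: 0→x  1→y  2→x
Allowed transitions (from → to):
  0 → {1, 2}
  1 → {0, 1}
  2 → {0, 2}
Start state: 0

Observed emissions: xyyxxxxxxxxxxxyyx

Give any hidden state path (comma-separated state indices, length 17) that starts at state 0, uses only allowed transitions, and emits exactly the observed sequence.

0,1,1,0,2,0,2,2,2,2,0,2,2,0,1,1,0

  pos 0: x in {0,2}, choose 0; start
  pos 1: y in {1}, choose 1; 0->1 ok
  pos 2: y in {1}, choose 1; 1->1 ok
  pos 3: x in {0,2}, choose 0; 1->0 ok
  pos 4: x in {0,2}, choose 2; 0->2 ok
  pos 5: x in {0,2}, choose 0; 2->0 ok
  pos 6: x in {0,2}, choose 2; 0->2 ok
  pos 7: x in {0,2}, choose 2; 2->2 ok
  pos 8: x in {0,2}, choose 2; 2->2 ok
  pos 9: x in {0,2}, choose 2; 2->2 ok
  pos 10: x in {0,2}, choose 0; 2->0 ok
  pos 11: x in {0,2}, choose 2; 0->2 ok
  pos 12: x in {0,2}, choose 2; 2->2 ok
  pos 13: x in {0,2}, choose 0; 2->0 ok
  pos 14: y in {1}, choose 1; 0->1 ok
  pos 15: y in {1}, choose 1; 1->1 ok
  pos 16: x in {0,2}, choose 0; 1->0 ok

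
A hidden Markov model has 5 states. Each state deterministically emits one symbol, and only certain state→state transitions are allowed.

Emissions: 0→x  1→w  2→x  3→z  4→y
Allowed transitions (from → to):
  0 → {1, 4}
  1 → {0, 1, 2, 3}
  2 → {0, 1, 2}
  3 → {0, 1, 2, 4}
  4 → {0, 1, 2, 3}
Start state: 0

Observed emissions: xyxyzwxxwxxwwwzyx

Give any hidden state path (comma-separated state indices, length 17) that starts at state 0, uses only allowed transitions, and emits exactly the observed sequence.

0,4,0,4,3,1,2,2,1,2,2,1,1,1,3,4,2

  t0 'x' -> {0,2}, take 0 (start)
  t1 'y' -> {4}, take 4 (0->4 ok)
  t2 'x' -> {0,2}, take 0 (4->0 ok)
  t3 'y' -> {4}, take 4 (0->4 ok)
  t4 'z' -> {3}, take 3 (4->3 ok)
  t5 'w' -> {1}, take 1 (3->1 ok)
  t6 'x' -> {0,2}, take 2 (1->2 ok)
  t7 'x' -> {0,2}, take 2 (2->2 ok)
  t8 'w' -> {1}, take 1 (2->1 ok)
  t9 'x' -> {0,2}, take 2 (1->2 ok)
  t10 'x' -> {0,2}, take 2 (2->2 ok)
  t11 'w' -> {1}, take 1 (2->1 ok)
  t12 'w' -> {1}, take 1 (1->1 ok)
  t13 'w' -> {1}, take 1 (1->1 ok)
  t14 'z' -> {3}, take 3 (1->3 ok)
  t15 'y' -> {4}, take 4 (3->4 ok)
  t16 'x' -> {0,2}, take 2 (4->2 ok)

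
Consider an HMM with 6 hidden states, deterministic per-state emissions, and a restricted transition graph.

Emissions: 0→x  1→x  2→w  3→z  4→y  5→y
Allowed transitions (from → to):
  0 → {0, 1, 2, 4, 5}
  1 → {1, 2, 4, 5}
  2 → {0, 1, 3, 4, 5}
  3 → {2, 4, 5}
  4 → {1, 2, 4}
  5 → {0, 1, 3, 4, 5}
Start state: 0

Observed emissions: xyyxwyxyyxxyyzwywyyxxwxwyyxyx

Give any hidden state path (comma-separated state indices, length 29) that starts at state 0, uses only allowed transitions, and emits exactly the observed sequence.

0,4,4,1,2,5,1,5,5,0,1,5,5,3,2,4,2,5,4,1,1,2,0,2,4,4,1,5,1

  t0 'x' -> {0,1}, take 0 (start)
  t1 'y' -> {4,5}, take 4 (0->4 ok)
  t2 'y' -> {4,5}, take 4 (4->4 ok)
  t3 'x' -> {0,1}, take 1 (4->1 ok)
  t4 'w' -> {2}, take 2 (1->2 ok)
  t5 'y' -> {4,5}, take 5 (2->5 ok)
  t6 'x' -> {0,1}, take 1 (5->1 ok)
  t7 'y' -> {4,5}, take 5 (1->5 ok)
  t8 'y' -> {4,5}, take 5 (5->5 ok)
  t9 'x' -> {0,1}, take 0 (5->0 ok)
  t10 'x' -> {0,1}, take 1 (0->1 ok)
  t11 'y' -> {4,5}, take 5 (1->5 ok)
  t12 'y' -> {4,5}, take 5 (5->5 ok)
  t13 'z' -> {3}, take 3 (5->3 ok)
  t14 'w' -> {2}, take 2 (3->2 ok)
  t15 'y' -> {4,5}, take 4 (2->4 ok)
  t16 'w' -> {2}, take 2 (4->2 ok)
  t17 'y' -> {4,5}, take 5 (2->5 ok)
  t18 'y' -> {4,5}, take 4 (5->4 ok)
  t19 'x' -> {0,1}, take 1 (4->1 ok)
  t20 'x' -> {0,1}, take 1 (1->1 ok)
  t21 'w' -> {2}, take 2 (1->2 ok)
  t22 'x' -> {0,1}, take 0 (2->0 ok)
  t23 'w' -> {2}, take 2 (0->2 ok)
  t24 'y' -> {4,5}, take 4 (2->4 ok)
  t25 'y' -> {4,5}, take 4 (4->4 ok)
  t26 'x' -> {0,1}, take 1 (4->1 ok)
  t27 'y' -> {4,5}, take 5 (1->5 ok)
  t28 'x' -> {0,1}, take 1 (5->1 ok)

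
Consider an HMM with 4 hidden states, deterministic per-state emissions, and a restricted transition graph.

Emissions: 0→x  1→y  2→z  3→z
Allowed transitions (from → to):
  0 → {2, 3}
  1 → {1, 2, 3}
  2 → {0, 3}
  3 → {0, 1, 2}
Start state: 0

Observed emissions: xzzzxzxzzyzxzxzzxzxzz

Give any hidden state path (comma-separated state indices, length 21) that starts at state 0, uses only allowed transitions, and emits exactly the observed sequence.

0,2,3,2,0,3,0,2,3,1,3,0,3,0,3,2,0,2,0,2,3

  [0] x  {0}  => 0  start
  [1] z  {2,3}  => 2  0->2 ok
  [2] z  {2,3}  => 3  2->3 ok
  [3] z  {2,3}  => 2  3->2 ok
  [4] x  {0}  => 0  2->0 ok
  [5] z  {2,3}  => 3  0->3 ok
  [6] x  {0}  => 0  3->0 ok
  [7] z  {2,3}  => 2  0->2 ok
  [8] z  {2,3}  => 3  2->3 ok
  [9] y  {1}  => 1  3->1 ok
  [10] z  {2,3}  => 3  1->3 ok
  [11] x  {0}  => 0  3->0 ok
  [12] z  {2,3}  => 3  0->3 ok
  [13] x  {0}  => 0  3->0 ok
  [14] z  {2,3}  => 3  0->3 ok
  [15] z  {2,3}  => 2  3->2 ok
  [16] x  {0}  => 0  2->0 ok
  [17] z  {2,3}  => 2  0->2 ok
  [18] x  {0}  => 0  2->0 ok
  [19] z  {2,3}  => 2  0->2 ok
  [20] z  {2,3}  => 3  2->3 ok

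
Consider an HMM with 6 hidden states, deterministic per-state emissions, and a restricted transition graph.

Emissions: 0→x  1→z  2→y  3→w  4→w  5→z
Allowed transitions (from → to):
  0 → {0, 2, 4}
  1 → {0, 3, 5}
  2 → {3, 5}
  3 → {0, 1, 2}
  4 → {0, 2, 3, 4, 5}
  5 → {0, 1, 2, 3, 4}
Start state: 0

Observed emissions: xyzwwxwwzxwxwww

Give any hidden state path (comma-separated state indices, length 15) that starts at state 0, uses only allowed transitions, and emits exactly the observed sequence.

0,2,5,4,3,0,4,3,1,0,4,0,4,4,3

  0: obs=x cand={0} pick 0 [start]
  1: obs=y cand={2} pick 2 [0->2 ok]
  2: obs=z cand={1,5} pick 5 [2->5 ok]
  3: obs=w cand={3,4} pick 4 [5->4 ok]
  4: obs=w cand={3,4} pick 3 [4->3 ok]
  5: obs=x cand={0} pick 0 [3->0 ok]
  6: obs=w cand={3,4} pick 4 [0->4 ok]
  7: obs=w cand={3,4} pick 3 [4->3 ok]
  8: obs=z cand={1,5} pick 1 [3->1 ok]
  9: obs=x cand={0} pick 0 [1->0 ok]
  10: obs=w cand={3,4} pick 4 [0->4 ok]
  11: obs=x cand={0} pick 0 [4->0 ok]
  12: obs=w cand={3,4} pick 4 [0->4 ok]
  13: obs=w cand={3,4} pick 4 [4->4 ok]
  14: obs=w cand={3,4} pick 3 [4->3 ok]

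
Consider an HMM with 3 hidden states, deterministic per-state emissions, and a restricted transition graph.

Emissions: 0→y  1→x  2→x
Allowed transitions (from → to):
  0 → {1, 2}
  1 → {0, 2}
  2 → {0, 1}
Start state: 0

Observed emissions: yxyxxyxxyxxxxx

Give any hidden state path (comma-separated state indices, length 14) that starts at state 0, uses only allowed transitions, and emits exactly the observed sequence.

0,1,0,1,2,0,1,2,0,2,1,2,1,2

  pos 0: y in {0}, choose 0; start
  pos 1: x in {1,2}, choose 1; 0->1 ok
  pos 2: y in {0}, choose 0; 1->0 ok
  pos 3: x in {1,2}, choose 1; 0->1 ok
  pos 4: x in {1,2}, choose 2; 1->2 ok
  pos 5: y in {0}, choose 0; 2->0 ok
  pos 6: x in {1,2}, choose 1; 0->1 ok
  pos 7: x in {1,2}, choose 2; 1->2 ok
  pos 8: y in {0}, choose 0; 2->0 ok
  pos 9: x in {1,2}, choose 2; 0->2 ok
  pos 10: x in {1,2}, choose 1; 2->1 ok
  pos 11: x in {1,2}, choose 2; 1->2 ok
  pos 12: x in {1,2}, choose 1; 2->1 ok
  pos 13: x in {1,2}, choose 2; 1->2 ok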